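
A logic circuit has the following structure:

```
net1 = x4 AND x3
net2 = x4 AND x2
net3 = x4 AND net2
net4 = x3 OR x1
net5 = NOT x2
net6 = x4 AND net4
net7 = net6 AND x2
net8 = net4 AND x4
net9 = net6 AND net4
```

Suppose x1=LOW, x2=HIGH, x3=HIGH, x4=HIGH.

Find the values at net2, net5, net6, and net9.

net2 = HIGH; net5 = LOW; net6 = HIGH; net9 = HIGH

net2 = x4 AND x2 = HIGH AND HIGH = HIGH
net4 = x3 OR x1 = HIGH OR LOW = HIGH
net5 = NOT x2 = NOT HIGH = LOW
net6 = x4 AND net4 = HIGH AND HIGH = HIGH
net9 = net6 AND net4 = HIGH AND HIGH = HIGH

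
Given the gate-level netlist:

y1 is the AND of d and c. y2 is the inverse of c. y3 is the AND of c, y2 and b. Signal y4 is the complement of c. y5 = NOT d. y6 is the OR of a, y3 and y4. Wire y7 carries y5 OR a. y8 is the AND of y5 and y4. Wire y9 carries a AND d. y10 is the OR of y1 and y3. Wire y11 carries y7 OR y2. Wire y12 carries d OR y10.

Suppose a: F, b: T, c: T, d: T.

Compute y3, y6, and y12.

y3 = F, y6 = F, y12 = T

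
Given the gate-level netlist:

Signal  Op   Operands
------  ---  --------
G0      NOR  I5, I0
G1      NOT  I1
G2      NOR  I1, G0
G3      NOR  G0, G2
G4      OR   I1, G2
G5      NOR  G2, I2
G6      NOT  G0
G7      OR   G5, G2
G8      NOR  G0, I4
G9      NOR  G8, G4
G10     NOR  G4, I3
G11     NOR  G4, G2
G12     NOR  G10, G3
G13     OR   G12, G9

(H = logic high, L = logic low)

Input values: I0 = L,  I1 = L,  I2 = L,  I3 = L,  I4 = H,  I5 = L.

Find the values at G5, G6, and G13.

G0 = I5 NOR I0 = L NOR L = H
G2 = I1 NOR G0 = L NOR H = L
G3 = G0 NOR G2 = H NOR L = L
G4 = I1 OR G2 = L OR L = L
G5 = G2 NOR I2 = L NOR L = H
G6 = NOT G0 = NOT H = L
G8 = G0 NOR I4 = H NOR H = L
G9 = G8 NOR G4 = L NOR L = H
G10 = G4 NOR I3 = L NOR L = H
G12 = G10 NOR G3 = H NOR L = L
G13 = G12 OR G9 = L OR H = H

G5 = H, G6 = L, G13 = H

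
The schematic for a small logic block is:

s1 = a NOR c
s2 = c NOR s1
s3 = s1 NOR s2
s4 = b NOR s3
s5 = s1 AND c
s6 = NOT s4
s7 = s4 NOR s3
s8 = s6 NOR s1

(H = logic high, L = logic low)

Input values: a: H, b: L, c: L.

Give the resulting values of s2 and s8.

s2 = H, s8 = H

s1 = a NOR c = H NOR L = L
s2 = c NOR s1 = L NOR L = H
s3 = s1 NOR s2 = L NOR H = L
s4 = b NOR s3 = L NOR L = H
s6 = NOT s4 = NOT H = L
s8 = s6 NOR s1 = L NOR L = H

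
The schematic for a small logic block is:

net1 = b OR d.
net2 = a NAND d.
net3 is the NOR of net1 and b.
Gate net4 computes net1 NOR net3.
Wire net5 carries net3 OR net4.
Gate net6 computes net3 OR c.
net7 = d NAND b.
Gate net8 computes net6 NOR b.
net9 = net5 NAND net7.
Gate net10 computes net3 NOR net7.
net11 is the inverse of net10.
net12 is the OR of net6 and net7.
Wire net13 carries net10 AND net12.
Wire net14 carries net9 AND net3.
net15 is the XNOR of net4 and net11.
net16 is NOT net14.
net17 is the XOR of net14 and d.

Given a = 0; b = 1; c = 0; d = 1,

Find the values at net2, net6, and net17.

net2 = 1; net6 = 0; net17 = 1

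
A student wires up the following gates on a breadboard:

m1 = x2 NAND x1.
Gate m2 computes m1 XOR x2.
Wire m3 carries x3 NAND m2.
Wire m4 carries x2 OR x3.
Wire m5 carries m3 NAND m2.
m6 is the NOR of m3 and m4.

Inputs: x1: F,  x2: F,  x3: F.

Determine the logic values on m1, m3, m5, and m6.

m1 = x2 NAND x1 = F NAND F = T
m2 = m1 XOR x2 = T XOR F = T
m3 = x3 NAND m2 = F NAND T = T
m4 = x2 OR x3 = F OR F = F
m5 = m3 NAND m2 = T NAND T = F
m6 = m3 NOR m4 = T NOR F = F

m1 = T  m3 = T  m5 = F  m6 = F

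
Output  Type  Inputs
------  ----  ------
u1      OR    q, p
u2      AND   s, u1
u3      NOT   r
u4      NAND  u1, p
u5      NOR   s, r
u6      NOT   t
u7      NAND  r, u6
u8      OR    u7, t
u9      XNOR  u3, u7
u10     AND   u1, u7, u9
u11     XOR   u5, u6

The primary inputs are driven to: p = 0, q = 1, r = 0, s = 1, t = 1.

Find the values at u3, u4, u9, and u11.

u3 = 1, u4 = 1, u9 = 1, u11 = 0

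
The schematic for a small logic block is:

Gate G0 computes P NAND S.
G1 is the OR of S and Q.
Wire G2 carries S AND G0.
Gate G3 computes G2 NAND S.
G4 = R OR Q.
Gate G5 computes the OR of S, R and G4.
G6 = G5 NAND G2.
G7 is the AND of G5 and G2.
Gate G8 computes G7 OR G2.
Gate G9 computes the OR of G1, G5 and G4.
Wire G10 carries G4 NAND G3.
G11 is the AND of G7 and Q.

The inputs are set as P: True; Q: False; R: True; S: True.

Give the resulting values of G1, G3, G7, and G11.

G0 = P NAND S = True NAND True = False
G1 = S OR Q = True OR False = True
G2 = S AND G0 = True AND False = False
G3 = G2 NAND S = False NAND True = True
G4 = R OR Q = True OR False = True
G5 = S OR R OR G4 = True OR True OR True = True
G7 = G5 AND G2 = True AND False = False
G11 = G7 AND Q = False AND False = False

G1 = True; G3 = True; G7 = False; G11 = False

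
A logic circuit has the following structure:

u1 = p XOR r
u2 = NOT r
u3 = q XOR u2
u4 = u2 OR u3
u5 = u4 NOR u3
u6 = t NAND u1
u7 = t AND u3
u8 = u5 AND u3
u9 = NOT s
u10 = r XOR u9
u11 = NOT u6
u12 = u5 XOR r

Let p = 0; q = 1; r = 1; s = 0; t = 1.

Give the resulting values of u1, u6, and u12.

u1 = p XOR r = 0 XOR 1 = 1
u2 = NOT r = NOT 1 = 0
u3 = q XOR u2 = 1 XOR 0 = 1
u4 = u2 OR u3 = 0 OR 1 = 1
u5 = u4 NOR u3 = 1 NOR 1 = 0
u6 = t NAND u1 = 1 NAND 1 = 0
u12 = u5 XOR r = 0 XOR 1 = 1

u1 = 1  u6 = 0  u12 = 1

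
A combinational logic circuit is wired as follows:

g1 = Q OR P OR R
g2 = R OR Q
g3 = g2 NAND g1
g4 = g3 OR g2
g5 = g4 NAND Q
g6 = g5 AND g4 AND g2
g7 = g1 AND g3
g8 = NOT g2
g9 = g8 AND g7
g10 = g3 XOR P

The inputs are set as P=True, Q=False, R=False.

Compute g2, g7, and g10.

g2 = False; g7 = True; g10 = False

g1 = Q OR P OR R = False OR True OR False = True
g2 = R OR Q = False OR False = False
g3 = g2 NAND g1 = False NAND True = True
g7 = g1 AND g3 = True AND True = True
g10 = g3 XOR P = True XOR True = False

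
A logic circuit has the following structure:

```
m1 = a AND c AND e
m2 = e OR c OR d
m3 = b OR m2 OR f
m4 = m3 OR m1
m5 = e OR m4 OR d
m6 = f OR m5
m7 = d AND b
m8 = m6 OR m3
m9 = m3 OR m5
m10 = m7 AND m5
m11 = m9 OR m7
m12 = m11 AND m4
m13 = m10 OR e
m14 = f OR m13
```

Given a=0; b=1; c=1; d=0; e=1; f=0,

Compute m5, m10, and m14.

m1 = a AND c AND e = 0 AND 1 AND 1 = 0
m2 = e OR c OR d = 1 OR 1 OR 0 = 1
m3 = b OR m2 OR f = 1 OR 1 OR 0 = 1
m4 = m3 OR m1 = 1 OR 0 = 1
m5 = e OR m4 OR d = 1 OR 1 OR 0 = 1
m7 = d AND b = 0 AND 1 = 0
m10 = m7 AND m5 = 0 AND 1 = 0
m13 = m10 OR e = 0 OR 1 = 1
m14 = f OR m13 = 0 OR 1 = 1

m5 = 1, m10 = 0, m14 = 1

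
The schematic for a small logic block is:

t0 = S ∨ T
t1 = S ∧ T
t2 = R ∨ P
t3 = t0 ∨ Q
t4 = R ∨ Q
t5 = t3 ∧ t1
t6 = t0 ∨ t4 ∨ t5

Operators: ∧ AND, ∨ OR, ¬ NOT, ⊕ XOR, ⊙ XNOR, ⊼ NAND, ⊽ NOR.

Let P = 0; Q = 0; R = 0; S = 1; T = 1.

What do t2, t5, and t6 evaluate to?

t2 = 0; t5 = 1; t6 = 1

t0 = S OR T = 1 OR 1 = 1
t1 = S AND T = 1 AND 1 = 1
t2 = R OR P = 0 OR 0 = 0
t3 = t0 OR Q = 1 OR 0 = 1
t4 = R OR Q = 0 OR 0 = 0
t5 = t3 AND t1 = 1 AND 1 = 1
t6 = t0 OR t4 OR t5 = 1 OR 0 OR 1 = 1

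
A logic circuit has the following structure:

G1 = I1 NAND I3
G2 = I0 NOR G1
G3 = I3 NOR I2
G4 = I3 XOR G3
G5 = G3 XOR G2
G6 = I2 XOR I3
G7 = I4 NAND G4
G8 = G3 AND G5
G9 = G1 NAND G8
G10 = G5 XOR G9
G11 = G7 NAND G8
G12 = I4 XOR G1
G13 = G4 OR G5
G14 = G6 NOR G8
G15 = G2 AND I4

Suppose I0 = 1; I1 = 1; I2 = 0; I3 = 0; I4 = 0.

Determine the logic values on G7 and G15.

G1 = I1 NAND I3 = 1 NAND 0 = 1
G2 = I0 NOR G1 = 1 NOR 1 = 0
G3 = I3 NOR I2 = 0 NOR 0 = 1
G4 = I3 XOR G3 = 0 XOR 1 = 1
G7 = I4 NAND G4 = 0 NAND 1 = 1
G15 = G2 AND I4 = 0 AND 0 = 0

G7 = 1, G15 = 0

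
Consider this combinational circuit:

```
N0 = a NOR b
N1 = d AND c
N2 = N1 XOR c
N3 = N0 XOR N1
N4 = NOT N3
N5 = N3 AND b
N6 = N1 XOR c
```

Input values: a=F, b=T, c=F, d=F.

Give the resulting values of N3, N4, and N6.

N3 = F, N4 = T, N6 = F

N0 = a NOR b = F NOR T = F
N1 = d AND c = F AND F = F
N3 = N0 XOR N1 = F XOR F = F
N4 = NOT N3 = NOT F = T
N6 = N1 XOR c = F XOR F = F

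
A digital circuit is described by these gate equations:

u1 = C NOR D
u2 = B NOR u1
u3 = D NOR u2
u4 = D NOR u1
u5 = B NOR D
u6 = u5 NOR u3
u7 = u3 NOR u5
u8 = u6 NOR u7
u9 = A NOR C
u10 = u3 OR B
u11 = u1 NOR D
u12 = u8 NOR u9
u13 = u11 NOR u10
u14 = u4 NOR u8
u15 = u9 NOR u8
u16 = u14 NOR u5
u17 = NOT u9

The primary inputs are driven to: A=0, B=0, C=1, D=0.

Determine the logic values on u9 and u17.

u9 = 0, u17 = 1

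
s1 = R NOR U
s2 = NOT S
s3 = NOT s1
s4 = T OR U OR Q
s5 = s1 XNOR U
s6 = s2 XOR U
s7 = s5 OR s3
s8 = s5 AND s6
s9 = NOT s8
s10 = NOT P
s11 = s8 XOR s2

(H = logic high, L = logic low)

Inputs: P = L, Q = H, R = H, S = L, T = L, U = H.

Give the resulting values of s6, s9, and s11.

s6 = L; s9 = H; s11 = H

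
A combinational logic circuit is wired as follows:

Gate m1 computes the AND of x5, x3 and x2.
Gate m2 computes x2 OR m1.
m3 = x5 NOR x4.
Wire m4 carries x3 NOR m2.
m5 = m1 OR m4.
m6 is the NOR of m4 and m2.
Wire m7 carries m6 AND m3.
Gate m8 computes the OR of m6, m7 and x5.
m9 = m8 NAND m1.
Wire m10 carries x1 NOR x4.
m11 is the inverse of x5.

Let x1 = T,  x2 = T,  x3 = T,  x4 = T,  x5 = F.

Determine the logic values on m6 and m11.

m6 = F  m11 = T

m1 = x5 AND x3 AND x2 = F AND T AND T = F
m2 = x2 OR m1 = T OR F = T
m4 = x3 NOR m2 = T NOR T = F
m6 = m4 NOR m2 = F NOR T = F
m11 = NOT x5 = NOT F = T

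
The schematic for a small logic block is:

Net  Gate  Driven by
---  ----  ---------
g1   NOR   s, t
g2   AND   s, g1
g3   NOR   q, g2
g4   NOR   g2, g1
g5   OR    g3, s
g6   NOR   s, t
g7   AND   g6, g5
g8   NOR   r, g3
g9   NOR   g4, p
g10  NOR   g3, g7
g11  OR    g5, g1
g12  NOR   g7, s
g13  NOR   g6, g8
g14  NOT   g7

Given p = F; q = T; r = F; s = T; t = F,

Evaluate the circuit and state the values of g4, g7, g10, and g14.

g4 = T; g7 = F; g10 = T; g14 = T

g1 = s NOR t = T NOR F = F
g2 = s AND g1 = T AND F = F
g3 = q NOR g2 = T NOR F = F
g4 = g2 NOR g1 = F NOR F = T
g5 = g3 OR s = F OR T = T
g6 = s NOR t = T NOR F = F
g7 = g6 AND g5 = F AND T = F
g10 = g3 NOR g7 = F NOR F = T
g14 = NOT g7 = NOT F = T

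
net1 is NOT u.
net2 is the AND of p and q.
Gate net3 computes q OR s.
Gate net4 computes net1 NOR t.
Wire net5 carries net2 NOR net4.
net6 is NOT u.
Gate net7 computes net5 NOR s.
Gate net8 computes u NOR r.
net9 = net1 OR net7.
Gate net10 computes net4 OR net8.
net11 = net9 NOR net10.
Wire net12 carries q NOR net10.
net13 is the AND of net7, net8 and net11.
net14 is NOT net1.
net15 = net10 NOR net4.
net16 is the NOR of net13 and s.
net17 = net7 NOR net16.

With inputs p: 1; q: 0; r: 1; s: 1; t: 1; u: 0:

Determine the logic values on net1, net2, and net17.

net1 = 1; net2 = 0; net17 = 1

net1 = NOT u = NOT 0 = 1
net2 = p AND q = 1 AND 0 = 0
net4 = net1 NOR t = 1 NOR 1 = 0
net5 = net2 NOR net4 = 0 NOR 0 = 1
net7 = net5 NOR s = 1 NOR 1 = 0
net8 = u NOR r = 0 NOR 1 = 0
net9 = net1 OR net7 = 1 OR 0 = 1
net10 = net4 OR net8 = 0 OR 0 = 0
net11 = net9 NOR net10 = 1 NOR 0 = 0
net13 = net7 AND net8 AND net11 = 0 AND 0 AND 0 = 0
net16 = net13 NOR s = 0 NOR 1 = 0
net17 = net7 NOR net16 = 0 NOR 0 = 1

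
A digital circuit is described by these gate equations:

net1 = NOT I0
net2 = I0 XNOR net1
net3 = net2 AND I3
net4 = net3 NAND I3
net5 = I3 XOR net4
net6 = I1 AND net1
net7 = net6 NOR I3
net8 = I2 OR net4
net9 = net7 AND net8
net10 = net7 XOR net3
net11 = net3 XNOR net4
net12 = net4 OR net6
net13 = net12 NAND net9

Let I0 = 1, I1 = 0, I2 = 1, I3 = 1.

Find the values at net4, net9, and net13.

net1 = NOT I0 = NOT 1 = 0
net2 = I0 XNOR net1 = 1 XNOR 0 = 0
net3 = net2 AND I3 = 0 AND 1 = 0
net4 = net3 NAND I3 = 0 NAND 1 = 1
net6 = I1 AND net1 = 0 AND 0 = 0
net7 = net6 NOR I3 = 0 NOR 1 = 0
net8 = I2 OR net4 = 1 OR 1 = 1
net9 = net7 AND net8 = 0 AND 1 = 0
net12 = net4 OR net6 = 1 OR 0 = 1
net13 = net12 NAND net9 = 1 NAND 0 = 1

net4 = 1, net9 = 0, net13 = 1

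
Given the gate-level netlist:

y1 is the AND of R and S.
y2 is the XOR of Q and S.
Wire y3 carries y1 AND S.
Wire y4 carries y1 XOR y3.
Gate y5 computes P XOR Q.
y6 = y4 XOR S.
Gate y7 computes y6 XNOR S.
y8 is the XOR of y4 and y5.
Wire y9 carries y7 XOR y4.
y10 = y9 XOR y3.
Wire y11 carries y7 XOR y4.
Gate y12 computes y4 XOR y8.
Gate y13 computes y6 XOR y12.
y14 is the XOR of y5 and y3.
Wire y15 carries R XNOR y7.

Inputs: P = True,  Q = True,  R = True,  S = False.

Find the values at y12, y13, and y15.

y12 = False, y13 = False, y15 = True

y1 = R AND S = True AND False = False
y3 = y1 AND S = False AND False = False
y4 = y1 XOR y3 = False XOR False = False
y5 = P XOR Q = True XOR True = False
y6 = y4 XOR S = False XOR False = False
y7 = y6 XNOR S = False XNOR False = True
y8 = y4 XOR y5 = False XOR False = False
y12 = y4 XOR y8 = False XOR False = False
y13 = y6 XOR y12 = False XOR False = False
y15 = R XNOR y7 = True XNOR True = True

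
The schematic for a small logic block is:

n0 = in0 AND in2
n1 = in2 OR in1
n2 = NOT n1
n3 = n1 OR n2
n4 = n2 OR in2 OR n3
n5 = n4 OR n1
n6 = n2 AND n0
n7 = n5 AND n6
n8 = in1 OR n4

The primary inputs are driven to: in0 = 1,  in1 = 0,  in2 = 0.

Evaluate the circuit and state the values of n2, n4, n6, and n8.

n2 = 1, n4 = 1, n6 = 0, n8 = 1

n0 = in0 AND in2 = 1 AND 0 = 0
n1 = in2 OR in1 = 0 OR 0 = 0
n2 = NOT n1 = NOT 0 = 1
n3 = n1 OR n2 = 0 OR 1 = 1
n4 = n2 OR in2 OR n3 = 1 OR 0 OR 1 = 1
n6 = n2 AND n0 = 1 AND 0 = 0
n8 = in1 OR n4 = 0 OR 1 = 1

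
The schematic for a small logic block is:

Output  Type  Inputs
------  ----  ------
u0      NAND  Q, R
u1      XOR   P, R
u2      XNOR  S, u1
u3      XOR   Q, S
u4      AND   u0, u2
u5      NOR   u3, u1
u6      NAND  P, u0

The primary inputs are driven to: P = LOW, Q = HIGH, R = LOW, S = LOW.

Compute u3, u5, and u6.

u0 = Q NAND R = HIGH NAND LOW = HIGH
u1 = P XOR R = LOW XOR LOW = LOW
u3 = Q XOR S = HIGH XOR LOW = HIGH
u5 = u3 NOR u1 = HIGH NOR LOW = LOW
u6 = P NAND u0 = LOW NAND HIGH = HIGH

u3 = HIGH; u5 = LOW; u6 = HIGH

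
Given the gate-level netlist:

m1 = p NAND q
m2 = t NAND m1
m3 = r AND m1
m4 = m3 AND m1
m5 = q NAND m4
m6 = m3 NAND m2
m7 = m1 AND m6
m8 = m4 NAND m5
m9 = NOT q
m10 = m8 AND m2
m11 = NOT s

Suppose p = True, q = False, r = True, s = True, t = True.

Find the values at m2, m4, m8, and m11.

m1 = p NAND q = True NAND False = True
m2 = t NAND m1 = True NAND True = False
m3 = r AND m1 = True AND True = True
m4 = m3 AND m1 = True AND True = True
m5 = q NAND m4 = False NAND True = True
m8 = m4 NAND m5 = True NAND True = False
m11 = NOT s = NOT True = False

m2 = False; m4 = True; m8 = False; m11 = False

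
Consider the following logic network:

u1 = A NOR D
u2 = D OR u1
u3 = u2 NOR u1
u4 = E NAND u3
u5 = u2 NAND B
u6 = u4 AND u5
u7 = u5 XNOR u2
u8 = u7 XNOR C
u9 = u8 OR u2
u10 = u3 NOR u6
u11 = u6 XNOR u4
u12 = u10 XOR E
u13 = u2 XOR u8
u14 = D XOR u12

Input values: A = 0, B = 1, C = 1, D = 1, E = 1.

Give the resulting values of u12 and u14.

u12 = 0  u14 = 1

u1 = A NOR D = 0 NOR 1 = 0
u2 = D OR u1 = 1 OR 0 = 1
u3 = u2 NOR u1 = 1 NOR 0 = 0
u4 = E NAND u3 = 1 NAND 0 = 1
u5 = u2 NAND B = 1 NAND 1 = 0
u6 = u4 AND u5 = 1 AND 0 = 0
u10 = u3 NOR u6 = 0 NOR 0 = 1
u12 = u10 XOR E = 1 XOR 1 = 0
u14 = D XOR u12 = 1 XOR 0 = 1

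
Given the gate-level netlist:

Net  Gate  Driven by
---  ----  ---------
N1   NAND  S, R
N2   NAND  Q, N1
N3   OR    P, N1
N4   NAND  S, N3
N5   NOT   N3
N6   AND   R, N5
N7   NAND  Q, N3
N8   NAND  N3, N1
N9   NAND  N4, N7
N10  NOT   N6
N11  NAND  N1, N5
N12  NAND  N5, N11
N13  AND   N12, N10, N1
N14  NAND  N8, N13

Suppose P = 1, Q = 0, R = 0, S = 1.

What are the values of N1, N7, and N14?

N1 = 1, N7 = 1, N14 = 1

N1 = S NAND R = 1 NAND 0 = 1
N3 = P OR N1 = 1 OR 1 = 1
N5 = NOT N3 = NOT 1 = 0
N6 = R AND N5 = 0 AND 0 = 0
N7 = Q NAND N3 = 0 NAND 1 = 1
N8 = N3 NAND N1 = 1 NAND 1 = 0
N10 = NOT N6 = NOT 0 = 1
N11 = N1 NAND N5 = 1 NAND 0 = 1
N12 = N5 NAND N11 = 0 NAND 1 = 1
N13 = N12 AND N10 AND N1 = 1 AND 1 AND 1 = 1
N14 = N8 NAND N13 = 0 NAND 1 = 1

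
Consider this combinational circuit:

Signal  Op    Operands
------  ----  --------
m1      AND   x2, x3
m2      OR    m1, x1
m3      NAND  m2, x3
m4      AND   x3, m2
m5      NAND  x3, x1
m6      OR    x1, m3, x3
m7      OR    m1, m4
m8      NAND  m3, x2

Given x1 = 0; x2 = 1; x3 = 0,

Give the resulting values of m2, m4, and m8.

m2 = 0; m4 = 0; m8 = 0

m1 = x2 AND x3 = 1 AND 0 = 0
m2 = m1 OR x1 = 0 OR 0 = 0
m3 = m2 NAND x3 = 0 NAND 0 = 1
m4 = x3 AND m2 = 0 AND 0 = 0
m8 = m3 NAND x2 = 1 NAND 1 = 0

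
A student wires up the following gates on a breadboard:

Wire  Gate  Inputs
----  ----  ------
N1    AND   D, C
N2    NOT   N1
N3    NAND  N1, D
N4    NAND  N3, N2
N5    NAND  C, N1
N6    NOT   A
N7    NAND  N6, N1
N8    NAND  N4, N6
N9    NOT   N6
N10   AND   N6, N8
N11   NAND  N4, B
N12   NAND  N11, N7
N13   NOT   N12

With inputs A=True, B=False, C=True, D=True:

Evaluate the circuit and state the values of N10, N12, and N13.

N10 = False; N12 = False; N13 = True

N1 = D AND C = True AND True = True
N2 = NOT N1 = NOT True = False
N3 = N1 NAND D = True NAND True = False
N4 = N3 NAND N2 = False NAND False = True
N6 = NOT A = NOT True = False
N7 = N6 NAND N1 = False NAND True = True
N8 = N4 NAND N6 = True NAND False = True
N10 = N6 AND N8 = False AND True = False
N11 = N4 NAND B = True NAND False = True
N12 = N11 NAND N7 = True NAND True = False
N13 = NOT N12 = NOT False = True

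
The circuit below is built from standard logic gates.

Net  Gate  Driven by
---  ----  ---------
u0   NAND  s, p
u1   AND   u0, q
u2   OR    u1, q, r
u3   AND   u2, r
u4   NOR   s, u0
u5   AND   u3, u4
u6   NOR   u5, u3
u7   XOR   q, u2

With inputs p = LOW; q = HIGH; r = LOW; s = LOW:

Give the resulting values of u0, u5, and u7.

u0 = HIGH, u5 = LOW, u7 = LOW

u0 = s NAND p = LOW NAND LOW = HIGH
u1 = u0 AND q = HIGH AND HIGH = HIGH
u2 = u1 OR q OR r = HIGH OR HIGH OR LOW = HIGH
u3 = u2 AND r = HIGH AND LOW = LOW
u4 = s NOR u0 = LOW NOR HIGH = LOW
u5 = u3 AND u4 = LOW AND LOW = LOW
u7 = q XOR u2 = HIGH XOR HIGH = LOW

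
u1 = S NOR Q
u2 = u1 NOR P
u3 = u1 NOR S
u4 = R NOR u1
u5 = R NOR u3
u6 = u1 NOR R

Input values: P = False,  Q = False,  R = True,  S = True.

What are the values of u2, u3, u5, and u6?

u1 = S NOR Q = True NOR False = False
u2 = u1 NOR P = False NOR False = True
u3 = u1 NOR S = False NOR True = False
u5 = R NOR u3 = True NOR False = False
u6 = u1 NOR R = False NOR True = False

u2 = True; u3 = False; u5 = False; u6 = False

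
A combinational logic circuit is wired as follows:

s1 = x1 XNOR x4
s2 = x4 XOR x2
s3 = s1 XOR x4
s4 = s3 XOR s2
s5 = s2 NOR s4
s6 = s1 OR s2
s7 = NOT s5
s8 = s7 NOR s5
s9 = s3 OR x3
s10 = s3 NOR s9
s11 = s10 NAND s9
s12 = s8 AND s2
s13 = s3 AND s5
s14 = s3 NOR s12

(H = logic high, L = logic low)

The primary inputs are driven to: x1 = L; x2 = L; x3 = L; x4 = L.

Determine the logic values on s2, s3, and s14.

s2 = L, s3 = H, s14 = L

s1 = x1 XNOR x4 = L XNOR L = H
s2 = x4 XOR x2 = L XOR L = L
s3 = s1 XOR x4 = H XOR L = H
s4 = s3 XOR s2 = H XOR L = H
s5 = s2 NOR s4 = L NOR H = L
s7 = NOT s5 = NOT L = H
s8 = s7 NOR s5 = H NOR L = L
s12 = s8 AND s2 = L AND L = L
s14 = s3 NOR s12 = H NOR L = L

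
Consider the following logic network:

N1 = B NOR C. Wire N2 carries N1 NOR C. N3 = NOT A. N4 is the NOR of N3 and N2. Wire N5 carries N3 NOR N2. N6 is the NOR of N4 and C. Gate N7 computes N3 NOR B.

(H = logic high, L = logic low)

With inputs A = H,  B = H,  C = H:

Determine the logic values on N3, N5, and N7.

N3 = L  N5 = H  N7 = L

N1 = B NOR C = H NOR H = L
N2 = N1 NOR C = L NOR H = L
N3 = NOT A = NOT H = L
N5 = N3 NOR N2 = L NOR L = H
N7 = N3 NOR B = L NOR H = L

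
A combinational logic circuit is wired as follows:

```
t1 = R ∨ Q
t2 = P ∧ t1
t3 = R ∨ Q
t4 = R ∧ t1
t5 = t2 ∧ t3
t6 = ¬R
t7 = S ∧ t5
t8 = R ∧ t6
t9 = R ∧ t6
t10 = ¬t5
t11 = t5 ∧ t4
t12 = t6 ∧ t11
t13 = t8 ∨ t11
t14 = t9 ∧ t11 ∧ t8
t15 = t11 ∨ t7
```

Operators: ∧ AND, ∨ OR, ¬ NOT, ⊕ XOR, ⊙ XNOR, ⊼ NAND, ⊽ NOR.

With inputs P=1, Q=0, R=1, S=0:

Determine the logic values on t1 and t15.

t1 = R OR Q = 1 OR 0 = 1
t2 = P AND t1 = 1 AND 1 = 1
t3 = R OR Q = 1 OR 0 = 1
t4 = R AND t1 = 1 AND 1 = 1
t5 = t2 AND t3 = 1 AND 1 = 1
t7 = S AND t5 = 0 AND 1 = 0
t11 = t5 AND t4 = 1 AND 1 = 1
t15 = t11 OR t7 = 1 OR 0 = 1

t1 = 1, t15 = 1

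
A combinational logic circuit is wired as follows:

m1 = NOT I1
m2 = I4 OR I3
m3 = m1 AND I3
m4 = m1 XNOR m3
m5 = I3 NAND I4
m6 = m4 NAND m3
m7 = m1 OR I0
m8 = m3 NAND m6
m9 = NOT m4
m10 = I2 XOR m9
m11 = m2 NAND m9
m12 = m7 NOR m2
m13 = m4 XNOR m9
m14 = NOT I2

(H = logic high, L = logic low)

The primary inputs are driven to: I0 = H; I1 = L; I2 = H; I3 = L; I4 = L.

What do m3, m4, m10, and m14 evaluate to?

m1 = NOT I1 = NOT L = H
m3 = m1 AND I3 = H AND L = L
m4 = m1 XNOR m3 = H XNOR L = L
m9 = NOT m4 = NOT L = H
m10 = I2 XOR m9 = H XOR H = L
m14 = NOT I2 = NOT H = L

m3 = L; m4 = L; m10 = L; m14 = L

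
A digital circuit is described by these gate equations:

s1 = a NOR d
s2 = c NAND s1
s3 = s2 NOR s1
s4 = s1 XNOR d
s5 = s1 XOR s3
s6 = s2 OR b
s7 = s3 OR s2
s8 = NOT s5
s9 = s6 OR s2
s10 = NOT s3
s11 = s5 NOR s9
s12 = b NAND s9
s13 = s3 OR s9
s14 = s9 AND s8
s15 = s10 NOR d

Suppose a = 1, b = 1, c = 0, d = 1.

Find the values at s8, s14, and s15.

s8 = 1, s14 = 1, s15 = 0

s1 = a NOR d = 1 NOR 1 = 0
s2 = c NAND s1 = 0 NAND 0 = 1
s3 = s2 NOR s1 = 1 NOR 0 = 0
s5 = s1 XOR s3 = 0 XOR 0 = 0
s6 = s2 OR b = 1 OR 1 = 1
s8 = NOT s5 = NOT 0 = 1
s9 = s6 OR s2 = 1 OR 1 = 1
s10 = NOT s3 = NOT 0 = 1
s14 = s9 AND s8 = 1 AND 1 = 1
s15 = s10 NOR d = 1 NOR 1 = 0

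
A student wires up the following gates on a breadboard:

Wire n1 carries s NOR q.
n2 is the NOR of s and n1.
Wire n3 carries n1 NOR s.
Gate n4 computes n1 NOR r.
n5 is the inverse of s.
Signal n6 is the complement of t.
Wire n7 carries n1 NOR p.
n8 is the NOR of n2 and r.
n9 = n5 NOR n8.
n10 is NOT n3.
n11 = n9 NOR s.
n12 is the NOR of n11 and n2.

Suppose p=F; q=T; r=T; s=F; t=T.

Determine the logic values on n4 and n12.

n1 = s NOR q = F NOR T = F
n2 = s NOR n1 = F NOR F = T
n4 = n1 NOR r = F NOR T = F
n5 = NOT s = NOT F = T
n8 = n2 NOR r = T NOR T = F
n9 = n5 NOR n8 = T NOR F = F
n11 = n9 NOR s = F NOR F = T
n12 = n11 NOR n2 = T NOR T = F

n4 = F; n12 = F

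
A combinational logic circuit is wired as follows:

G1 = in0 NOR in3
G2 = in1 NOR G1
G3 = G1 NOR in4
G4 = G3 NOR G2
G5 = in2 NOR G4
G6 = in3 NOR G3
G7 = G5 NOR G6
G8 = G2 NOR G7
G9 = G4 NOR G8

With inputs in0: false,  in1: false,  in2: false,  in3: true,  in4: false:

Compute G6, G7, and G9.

G6 = false; G7 = false; G9 = true

G1 = in0 NOR in3 = false NOR true = false
G2 = in1 NOR G1 = false NOR false = true
G3 = G1 NOR in4 = false NOR false = true
G4 = G3 NOR G2 = true NOR true = false
G5 = in2 NOR G4 = false NOR false = true
G6 = in3 NOR G3 = true NOR true = false
G7 = G5 NOR G6 = true NOR false = false
G8 = G2 NOR G7 = true NOR false = false
G9 = G4 NOR G8 = false NOR false = true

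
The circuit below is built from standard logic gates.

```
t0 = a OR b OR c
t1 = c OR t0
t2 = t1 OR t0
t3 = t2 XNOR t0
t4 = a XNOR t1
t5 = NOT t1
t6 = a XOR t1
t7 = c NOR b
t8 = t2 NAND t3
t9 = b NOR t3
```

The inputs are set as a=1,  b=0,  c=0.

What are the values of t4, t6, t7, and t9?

t4 = 1, t6 = 0, t7 = 1, t9 = 0

t0 = a OR b OR c = 1 OR 0 OR 0 = 1
t1 = c OR t0 = 0 OR 1 = 1
t2 = t1 OR t0 = 1 OR 1 = 1
t3 = t2 XNOR t0 = 1 XNOR 1 = 1
t4 = a XNOR t1 = 1 XNOR 1 = 1
t6 = a XOR t1 = 1 XOR 1 = 0
t7 = c NOR b = 0 NOR 0 = 1
t9 = b NOR t3 = 0 NOR 1 = 0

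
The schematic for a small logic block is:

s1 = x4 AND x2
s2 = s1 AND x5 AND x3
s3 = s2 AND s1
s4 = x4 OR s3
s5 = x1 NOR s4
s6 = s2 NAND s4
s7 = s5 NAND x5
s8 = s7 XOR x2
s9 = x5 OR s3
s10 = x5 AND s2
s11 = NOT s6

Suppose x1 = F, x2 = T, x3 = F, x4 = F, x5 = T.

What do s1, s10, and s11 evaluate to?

s1 = F; s10 = F; s11 = F

s1 = x4 AND x2 = F AND T = F
s2 = s1 AND x5 AND x3 = F AND T AND F = F
s3 = s2 AND s1 = F AND F = F
s4 = x4 OR s3 = F OR F = F
s6 = s2 NAND s4 = F NAND F = T
s10 = x5 AND s2 = T AND F = F
s11 = NOT s6 = NOT T = F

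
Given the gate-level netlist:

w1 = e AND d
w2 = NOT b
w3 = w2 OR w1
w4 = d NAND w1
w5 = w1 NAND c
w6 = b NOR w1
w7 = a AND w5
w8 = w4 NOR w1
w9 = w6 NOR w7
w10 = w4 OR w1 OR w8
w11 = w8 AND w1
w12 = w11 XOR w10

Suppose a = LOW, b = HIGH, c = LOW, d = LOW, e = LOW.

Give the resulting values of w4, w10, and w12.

w4 = HIGH, w10 = HIGH, w12 = HIGH

w1 = e AND d = LOW AND LOW = LOW
w4 = d NAND w1 = LOW NAND LOW = HIGH
w8 = w4 NOR w1 = HIGH NOR LOW = LOW
w10 = w4 OR w1 OR w8 = HIGH OR LOW OR LOW = HIGH
w11 = w8 AND w1 = LOW AND LOW = LOW
w12 = w11 XOR w10 = LOW XOR HIGH = HIGH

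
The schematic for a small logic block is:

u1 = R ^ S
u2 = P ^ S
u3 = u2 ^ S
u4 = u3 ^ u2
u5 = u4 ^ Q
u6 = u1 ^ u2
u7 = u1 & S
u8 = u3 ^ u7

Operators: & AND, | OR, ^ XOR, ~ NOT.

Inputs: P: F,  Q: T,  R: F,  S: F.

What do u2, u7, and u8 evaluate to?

u1 = R XOR S = F XOR F = F
u2 = P XOR S = F XOR F = F
u3 = u2 XOR S = F XOR F = F
u7 = u1 AND S = F AND F = F
u8 = u3 XOR u7 = F XOR F = F

u2 = F; u7 = F; u8 = F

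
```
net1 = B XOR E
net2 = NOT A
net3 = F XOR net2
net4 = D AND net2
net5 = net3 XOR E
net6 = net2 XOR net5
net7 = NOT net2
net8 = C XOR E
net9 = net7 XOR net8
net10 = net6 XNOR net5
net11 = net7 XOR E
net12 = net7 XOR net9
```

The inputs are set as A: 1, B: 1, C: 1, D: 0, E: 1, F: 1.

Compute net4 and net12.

net4 = 0; net12 = 0

net2 = NOT A = NOT 1 = 0
net4 = D AND net2 = 0 AND 0 = 0
net7 = NOT net2 = NOT 0 = 1
net8 = C XOR E = 1 XOR 1 = 0
net9 = net7 XOR net8 = 1 XOR 0 = 1
net12 = net7 XOR net9 = 1 XOR 1 = 0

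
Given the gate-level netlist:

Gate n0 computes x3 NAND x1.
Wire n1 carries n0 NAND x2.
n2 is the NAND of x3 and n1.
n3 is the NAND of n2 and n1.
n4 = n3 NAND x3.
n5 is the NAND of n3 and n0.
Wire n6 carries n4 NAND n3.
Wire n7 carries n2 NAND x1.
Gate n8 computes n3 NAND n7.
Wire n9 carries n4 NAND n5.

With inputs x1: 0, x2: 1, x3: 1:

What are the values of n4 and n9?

n4 = 0, n9 = 1

n0 = x3 NAND x1 = 1 NAND 0 = 1
n1 = n0 NAND x2 = 1 NAND 1 = 0
n2 = x3 NAND n1 = 1 NAND 0 = 1
n3 = n2 NAND n1 = 1 NAND 0 = 1
n4 = n3 NAND x3 = 1 NAND 1 = 0
n5 = n3 NAND n0 = 1 NAND 1 = 0
n9 = n4 NAND n5 = 0 NAND 0 = 1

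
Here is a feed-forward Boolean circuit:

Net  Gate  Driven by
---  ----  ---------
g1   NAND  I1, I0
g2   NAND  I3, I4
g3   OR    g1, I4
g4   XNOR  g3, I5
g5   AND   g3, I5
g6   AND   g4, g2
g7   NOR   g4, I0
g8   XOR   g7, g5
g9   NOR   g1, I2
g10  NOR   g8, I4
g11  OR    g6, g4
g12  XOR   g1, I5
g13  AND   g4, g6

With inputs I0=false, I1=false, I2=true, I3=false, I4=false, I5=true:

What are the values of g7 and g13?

g7 = false; g13 = true

g1 = I1 NAND I0 = false NAND false = true
g2 = I3 NAND I4 = false NAND false = true
g3 = g1 OR I4 = true OR false = true
g4 = g3 XNOR I5 = true XNOR true = true
g6 = g4 AND g2 = true AND true = true
g7 = g4 NOR I0 = true NOR false = false
g13 = g4 AND g6 = true AND true = true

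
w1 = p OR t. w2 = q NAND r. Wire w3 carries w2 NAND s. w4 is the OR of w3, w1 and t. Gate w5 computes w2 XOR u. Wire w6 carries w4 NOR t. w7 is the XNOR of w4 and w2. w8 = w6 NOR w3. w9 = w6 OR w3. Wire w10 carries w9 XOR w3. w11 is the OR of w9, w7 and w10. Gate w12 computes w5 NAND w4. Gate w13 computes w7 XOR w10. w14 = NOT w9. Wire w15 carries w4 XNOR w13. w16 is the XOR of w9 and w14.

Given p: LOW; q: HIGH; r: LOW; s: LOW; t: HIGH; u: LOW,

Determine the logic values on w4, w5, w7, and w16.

w1 = p OR t = LOW OR HIGH = HIGH
w2 = q NAND r = HIGH NAND LOW = HIGH
w3 = w2 NAND s = HIGH NAND LOW = HIGH
w4 = w3 OR w1 OR t = HIGH OR HIGH OR HIGH = HIGH
w5 = w2 XOR u = HIGH XOR LOW = HIGH
w6 = w4 NOR t = HIGH NOR HIGH = LOW
w7 = w4 XNOR w2 = HIGH XNOR HIGH = HIGH
w9 = w6 OR w3 = LOW OR HIGH = HIGH
w14 = NOT w9 = NOT HIGH = LOW
w16 = w9 XOR w14 = HIGH XOR LOW = HIGH

w4 = HIGH, w5 = HIGH, w7 = HIGH, w16 = HIGH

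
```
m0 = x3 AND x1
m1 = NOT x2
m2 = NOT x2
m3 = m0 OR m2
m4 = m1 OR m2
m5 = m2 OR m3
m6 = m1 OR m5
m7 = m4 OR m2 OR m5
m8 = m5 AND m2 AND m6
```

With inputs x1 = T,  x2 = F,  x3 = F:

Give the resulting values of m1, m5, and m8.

m1 = T, m5 = T, m8 = T

m0 = x3 AND x1 = F AND T = F
m1 = NOT x2 = NOT F = T
m2 = NOT x2 = NOT F = T
m3 = m0 OR m2 = F OR T = T
m5 = m2 OR m3 = T OR T = T
m6 = m1 OR m5 = T OR T = T
m8 = m5 AND m2 AND m6 = T AND T AND T = T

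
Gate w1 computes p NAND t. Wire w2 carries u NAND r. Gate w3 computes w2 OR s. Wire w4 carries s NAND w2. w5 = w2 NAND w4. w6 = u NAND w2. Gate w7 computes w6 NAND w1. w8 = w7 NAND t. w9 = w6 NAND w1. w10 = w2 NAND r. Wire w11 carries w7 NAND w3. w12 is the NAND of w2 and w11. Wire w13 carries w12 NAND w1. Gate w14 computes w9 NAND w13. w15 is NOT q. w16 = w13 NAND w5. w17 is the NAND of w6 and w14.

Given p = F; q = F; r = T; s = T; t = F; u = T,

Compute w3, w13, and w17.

w3 = T, w13 = F, w17 = F

w1 = p NAND t = F NAND F = T
w2 = u NAND r = T NAND T = F
w3 = w2 OR s = F OR T = T
w6 = u NAND w2 = T NAND F = T
w7 = w6 NAND w1 = T NAND T = F
w9 = w6 NAND w1 = T NAND T = F
w11 = w7 NAND w3 = F NAND T = T
w12 = w2 NAND w11 = F NAND T = T
w13 = w12 NAND w1 = T NAND T = F
w14 = w9 NAND w13 = F NAND F = T
w17 = w6 NAND w14 = T NAND T = F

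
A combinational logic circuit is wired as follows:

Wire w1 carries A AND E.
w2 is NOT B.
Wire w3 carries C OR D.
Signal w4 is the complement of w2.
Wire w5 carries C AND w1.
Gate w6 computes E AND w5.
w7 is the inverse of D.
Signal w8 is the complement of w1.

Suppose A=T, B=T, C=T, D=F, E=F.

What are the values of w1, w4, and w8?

w1 = F, w4 = T, w8 = T

w1 = A AND E = T AND F = F
w2 = NOT B = NOT T = F
w4 = NOT w2 = NOT F = T
w8 = NOT w1 = NOT F = T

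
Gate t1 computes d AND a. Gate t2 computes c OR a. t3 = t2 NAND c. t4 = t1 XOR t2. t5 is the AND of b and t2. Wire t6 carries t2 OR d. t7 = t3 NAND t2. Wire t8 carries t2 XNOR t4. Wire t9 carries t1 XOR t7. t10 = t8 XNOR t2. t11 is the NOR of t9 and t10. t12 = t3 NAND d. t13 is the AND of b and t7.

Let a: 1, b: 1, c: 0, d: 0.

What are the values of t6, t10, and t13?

t6 = 1, t10 = 1, t13 = 0

t1 = d AND a = 0 AND 1 = 0
t2 = c OR a = 0 OR 1 = 1
t3 = t2 NAND c = 1 NAND 0 = 1
t4 = t1 XOR t2 = 0 XOR 1 = 1
t6 = t2 OR d = 1 OR 0 = 1
t7 = t3 NAND t2 = 1 NAND 1 = 0
t8 = t2 XNOR t4 = 1 XNOR 1 = 1
t10 = t8 XNOR t2 = 1 XNOR 1 = 1
t13 = b AND t7 = 1 AND 0 = 0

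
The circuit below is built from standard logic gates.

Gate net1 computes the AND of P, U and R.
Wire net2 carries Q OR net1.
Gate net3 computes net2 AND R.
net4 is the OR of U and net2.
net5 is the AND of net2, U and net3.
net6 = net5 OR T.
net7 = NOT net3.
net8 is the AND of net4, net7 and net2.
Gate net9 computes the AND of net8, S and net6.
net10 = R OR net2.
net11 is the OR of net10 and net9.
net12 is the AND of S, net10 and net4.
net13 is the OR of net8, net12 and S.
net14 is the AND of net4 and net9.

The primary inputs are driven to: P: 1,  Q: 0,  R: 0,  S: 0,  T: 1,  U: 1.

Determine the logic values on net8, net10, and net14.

net1 = P AND U AND R = 1 AND 1 AND 0 = 0
net2 = Q OR net1 = 0 OR 0 = 0
net3 = net2 AND R = 0 AND 0 = 0
net4 = U OR net2 = 1 OR 0 = 1
net5 = net2 AND U AND net3 = 0 AND 1 AND 0 = 0
net6 = net5 OR T = 0 OR 1 = 1
net7 = NOT net3 = NOT 0 = 1
net8 = net4 AND net7 AND net2 = 1 AND 1 AND 0 = 0
net9 = net8 AND S AND net6 = 0 AND 0 AND 1 = 0
net10 = R OR net2 = 0 OR 0 = 0
net14 = net4 AND net9 = 1 AND 0 = 0

net8 = 0; net10 = 0; net14 = 0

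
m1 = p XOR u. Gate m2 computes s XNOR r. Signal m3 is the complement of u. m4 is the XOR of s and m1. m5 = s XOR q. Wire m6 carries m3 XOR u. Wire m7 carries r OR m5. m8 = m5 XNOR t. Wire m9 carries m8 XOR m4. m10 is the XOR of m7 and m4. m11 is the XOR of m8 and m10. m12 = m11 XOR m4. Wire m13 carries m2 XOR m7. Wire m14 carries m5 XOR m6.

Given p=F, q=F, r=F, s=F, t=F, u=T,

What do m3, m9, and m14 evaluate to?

m3 = F; m9 = F; m14 = T

m1 = p XOR u = F XOR T = T
m3 = NOT u = NOT T = F
m4 = s XOR m1 = F XOR T = T
m5 = s XOR q = F XOR F = F
m6 = m3 XOR u = F XOR T = T
m8 = m5 XNOR t = F XNOR F = T
m9 = m8 XOR m4 = T XOR T = F
m14 = m5 XOR m6 = F XOR T = T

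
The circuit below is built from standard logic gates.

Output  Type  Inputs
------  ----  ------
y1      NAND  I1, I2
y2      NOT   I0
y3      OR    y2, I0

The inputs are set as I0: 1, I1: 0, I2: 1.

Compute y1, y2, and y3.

y1 = I1 NAND I2 = 0 NAND 1 = 1
y2 = NOT I0 = NOT 1 = 0
y3 = y2 OR I0 = 0 OR 1 = 1

y1 = 1, y2 = 0, y3 = 1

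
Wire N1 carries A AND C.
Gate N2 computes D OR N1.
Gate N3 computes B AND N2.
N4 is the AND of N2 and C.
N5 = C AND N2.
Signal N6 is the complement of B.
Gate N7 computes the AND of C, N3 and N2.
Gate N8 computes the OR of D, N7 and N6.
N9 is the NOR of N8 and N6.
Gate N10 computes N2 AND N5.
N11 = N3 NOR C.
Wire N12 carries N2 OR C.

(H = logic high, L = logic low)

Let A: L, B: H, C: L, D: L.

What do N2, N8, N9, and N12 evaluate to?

N1 = A AND C = L AND L = L
N2 = D OR N1 = L OR L = L
N3 = B AND N2 = H AND L = L
N6 = NOT B = NOT H = L
N7 = C AND N3 AND N2 = L AND L AND L = L
N8 = D OR N7 OR N6 = L OR L OR L = L
N9 = N8 NOR N6 = L NOR L = H
N12 = N2 OR C = L OR L = L

N2 = L; N8 = L; N9 = H; N12 = L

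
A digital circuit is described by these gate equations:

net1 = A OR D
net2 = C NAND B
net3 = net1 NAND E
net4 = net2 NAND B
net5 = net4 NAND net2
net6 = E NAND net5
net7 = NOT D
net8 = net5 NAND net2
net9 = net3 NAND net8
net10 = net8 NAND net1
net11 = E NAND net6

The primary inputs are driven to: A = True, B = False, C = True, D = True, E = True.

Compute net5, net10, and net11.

net1 = A OR D = True OR True = True
net2 = C NAND B = True NAND False = True
net4 = net2 NAND B = True NAND False = True
net5 = net4 NAND net2 = True NAND True = False
net6 = E NAND net5 = True NAND False = True
net8 = net5 NAND net2 = False NAND True = True
net10 = net8 NAND net1 = True NAND True = False
net11 = E NAND net6 = True NAND True = False

net5 = False, net10 = False, net11 = False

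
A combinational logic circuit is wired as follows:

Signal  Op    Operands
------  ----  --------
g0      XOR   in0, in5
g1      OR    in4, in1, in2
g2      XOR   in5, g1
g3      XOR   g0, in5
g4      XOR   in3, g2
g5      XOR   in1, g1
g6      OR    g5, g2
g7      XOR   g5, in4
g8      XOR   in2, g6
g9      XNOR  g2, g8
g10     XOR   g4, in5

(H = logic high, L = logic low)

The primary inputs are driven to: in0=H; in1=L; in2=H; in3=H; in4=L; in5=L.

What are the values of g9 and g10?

g9 = L, g10 = L

g1 = in4 OR in1 OR in2 = L OR L OR H = H
g2 = in5 XOR g1 = L XOR H = H
g4 = in3 XOR g2 = H XOR H = L
g5 = in1 XOR g1 = L XOR H = H
g6 = g5 OR g2 = H OR H = H
g8 = in2 XOR g6 = H XOR H = L
g9 = g2 XNOR g8 = H XNOR L = L
g10 = g4 XOR in5 = L XOR L = L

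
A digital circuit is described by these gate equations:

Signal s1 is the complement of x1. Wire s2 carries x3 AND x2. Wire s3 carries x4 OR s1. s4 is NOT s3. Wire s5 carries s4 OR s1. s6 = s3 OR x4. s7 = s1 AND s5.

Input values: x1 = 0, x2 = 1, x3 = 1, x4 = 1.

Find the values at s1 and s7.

s1 = 1  s7 = 1

s1 = NOT x1 = NOT 0 = 1
s3 = x4 OR s1 = 1 OR 1 = 1
s4 = NOT s3 = NOT 1 = 0
s5 = s4 OR s1 = 0 OR 1 = 1
s7 = s1 AND s5 = 1 AND 1 = 1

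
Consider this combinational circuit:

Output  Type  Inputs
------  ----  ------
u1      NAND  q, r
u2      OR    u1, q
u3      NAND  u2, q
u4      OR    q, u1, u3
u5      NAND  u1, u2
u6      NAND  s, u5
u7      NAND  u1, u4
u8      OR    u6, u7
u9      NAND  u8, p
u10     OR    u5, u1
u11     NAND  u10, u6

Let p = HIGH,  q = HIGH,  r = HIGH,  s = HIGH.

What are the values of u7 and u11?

u1 = q NAND r = HIGH NAND HIGH = LOW
u2 = u1 OR q = LOW OR HIGH = HIGH
u3 = u2 NAND q = HIGH NAND HIGH = LOW
u4 = q OR u1 OR u3 = HIGH OR LOW OR LOW = HIGH
u5 = u1 NAND u2 = LOW NAND HIGH = HIGH
u6 = s NAND u5 = HIGH NAND HIGH = LOW
u7 = u1 NAND u4 = LOW NAND HIGH = HIGH
u10 = u5 OR u1 = HIGH OR LOW = HIGH
u11 = u10 NAND u6 = HIGH NAND LOW = HIGH

u7 = HIGH; u11 = HIGH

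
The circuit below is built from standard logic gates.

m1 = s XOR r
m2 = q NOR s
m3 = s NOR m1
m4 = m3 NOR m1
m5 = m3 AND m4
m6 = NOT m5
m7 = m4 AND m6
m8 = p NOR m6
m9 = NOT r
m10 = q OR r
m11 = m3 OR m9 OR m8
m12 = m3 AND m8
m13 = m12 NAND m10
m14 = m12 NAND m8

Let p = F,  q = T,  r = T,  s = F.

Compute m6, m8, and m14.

m6 = T, m8 = F, m14 = T

m1 = s XOR r = F XOR T = T
m3 = s NOR m1 = F NOR T = F
m4 = m3 NOR m1 = F NOR T = F
m5 = m3 AND m4 = F AND F = F
m6 = NOT m5 = NOT F = T
m8 = p NOR m6 = F NOR T = F
m12 = m3 AND m8 = F AND F = F
m14 = m12 NAND m8 = F NAND F = T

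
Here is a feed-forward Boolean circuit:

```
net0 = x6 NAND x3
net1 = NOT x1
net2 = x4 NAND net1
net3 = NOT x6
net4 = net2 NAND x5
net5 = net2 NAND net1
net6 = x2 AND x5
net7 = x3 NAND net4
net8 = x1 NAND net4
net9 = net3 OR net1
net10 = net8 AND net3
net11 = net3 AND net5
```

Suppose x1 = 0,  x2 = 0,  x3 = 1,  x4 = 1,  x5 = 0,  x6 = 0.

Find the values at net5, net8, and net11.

net5 = 1  net8 = 1  net11 = 1

net1 = NOT x1 = NOT 0 = 1
net2 = x4 NAND net1 = 1 NAND 1 = 0
net3 = NOT x6 = NOT 0 = 1
net4 = net2 NAND x5 = 0 NAND 0 = 1
net5 = net2 NAND net1 = 0 NAND 1 = 1
net8 = x1 NAND net4 = 0 NAND 1 = 1
net11 = net3 AND net5 = 1 AND 1 = 1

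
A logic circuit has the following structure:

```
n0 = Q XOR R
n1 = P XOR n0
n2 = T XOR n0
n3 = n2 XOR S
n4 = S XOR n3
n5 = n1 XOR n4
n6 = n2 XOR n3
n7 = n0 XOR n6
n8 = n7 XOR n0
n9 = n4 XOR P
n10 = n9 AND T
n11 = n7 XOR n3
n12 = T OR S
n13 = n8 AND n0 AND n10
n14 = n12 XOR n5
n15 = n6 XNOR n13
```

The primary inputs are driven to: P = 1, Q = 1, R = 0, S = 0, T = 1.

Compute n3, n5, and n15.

n3 = 0, n5 = 0, n15 = 1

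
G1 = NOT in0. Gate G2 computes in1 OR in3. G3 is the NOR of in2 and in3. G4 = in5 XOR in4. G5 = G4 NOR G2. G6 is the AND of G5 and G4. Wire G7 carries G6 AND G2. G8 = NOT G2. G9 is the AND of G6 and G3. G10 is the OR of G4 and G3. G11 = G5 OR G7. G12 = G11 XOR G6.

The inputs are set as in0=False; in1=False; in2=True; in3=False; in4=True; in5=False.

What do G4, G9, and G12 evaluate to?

G4 = True  G9 = False  G12 = False

G2 = in1 OR in3 = False OR False = False
G3 = in2 NOR in3 = True NOR False = False
G4 = in5 XOR in4 = False XOR True = True
G5 = G4 NOR G2 = True NOR False = False
G6 = G5 AND G4 = False AND True = False
G7 = G6 AND G2 = False AND False = False
G9 = G6 AND G3 = False AND False = False
G11 = G5 OR G7 = False OR False = False
G12 = G11 XOR G6 = False XOR False = False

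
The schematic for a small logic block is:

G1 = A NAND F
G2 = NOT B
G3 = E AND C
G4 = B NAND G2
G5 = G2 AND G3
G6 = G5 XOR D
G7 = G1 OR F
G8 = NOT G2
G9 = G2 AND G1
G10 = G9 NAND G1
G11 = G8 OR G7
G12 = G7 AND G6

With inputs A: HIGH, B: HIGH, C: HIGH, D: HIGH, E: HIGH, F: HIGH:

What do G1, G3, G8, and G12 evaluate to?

G1 = LOW; G3 = HIGH; G8 = HIGH; G12 = HIGH

G1 = A NAND F = HIGH NAND HIGH = LOW
G2 = NOT B = NOT HIGH = LOW
G3 = E AND C = HIGH AND HIGH = HIGH
G5 = G2 AND G3 = LOW AND HIGH = LOW
G6 = G5 XOR D = LOW XOR HIGH = HIGH
G7 = G1 OR F = LOW OR HIGH = HIGH
G8 = NOT G2 = NOT LOW = HIGH
G12 = G7 AND G6 = HIGH AND HIGH = HIGH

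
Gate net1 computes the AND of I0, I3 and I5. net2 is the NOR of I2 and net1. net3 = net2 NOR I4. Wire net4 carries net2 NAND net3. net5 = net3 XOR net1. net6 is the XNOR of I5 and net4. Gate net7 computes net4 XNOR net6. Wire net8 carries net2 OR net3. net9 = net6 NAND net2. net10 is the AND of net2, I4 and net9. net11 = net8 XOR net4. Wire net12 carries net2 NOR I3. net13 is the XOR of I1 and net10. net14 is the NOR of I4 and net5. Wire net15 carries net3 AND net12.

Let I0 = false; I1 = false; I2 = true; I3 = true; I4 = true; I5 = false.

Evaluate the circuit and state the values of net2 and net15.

net2 = false, net15 = false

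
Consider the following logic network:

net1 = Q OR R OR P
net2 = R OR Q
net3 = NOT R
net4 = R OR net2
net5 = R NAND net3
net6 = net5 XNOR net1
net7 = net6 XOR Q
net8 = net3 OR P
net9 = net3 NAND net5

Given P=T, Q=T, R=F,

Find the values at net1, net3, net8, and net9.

net1 = T; net3 = T; net8 = T; net9 = F

net1 = Q OR R OR P = T OR F OR T = T
net3 = NOT R = NOT F = T
net5 = R NAND net3 = F NAND T = T
net8 = net3 OR P = T OR T = T
net9 = net3 NAND net5 = T NAND T = F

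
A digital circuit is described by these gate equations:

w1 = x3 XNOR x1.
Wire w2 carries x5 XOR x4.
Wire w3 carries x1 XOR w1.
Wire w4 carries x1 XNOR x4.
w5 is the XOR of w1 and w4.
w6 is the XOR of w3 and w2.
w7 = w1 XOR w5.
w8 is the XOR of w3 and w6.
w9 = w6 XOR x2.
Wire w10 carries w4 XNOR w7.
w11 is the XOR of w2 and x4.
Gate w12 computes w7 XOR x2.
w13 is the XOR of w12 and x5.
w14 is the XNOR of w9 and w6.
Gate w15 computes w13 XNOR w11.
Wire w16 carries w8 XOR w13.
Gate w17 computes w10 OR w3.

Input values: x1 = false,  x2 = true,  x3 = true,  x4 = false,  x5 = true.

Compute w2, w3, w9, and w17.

w1 = x3 XNOR x1 = true XNOR false = false
w2 = x5 XOR x4 = true XOR false = true
w3 = x1 XOR w1 = false XOR false = false
w4 = x1 XNOR x4 = false XNOR false = true
w5 = w1 XOR w4 = false XOR true = true
w6 = w3 XOR w2 = false XOR true = true
w7 = w1 XOR w5 = false XOR true = true
w9 = w6 XOR x2 = true XOR true = false
w10 = w4 XNOR w7 = true XNOR true = true
w17 = w10 OR w3 = true OR false = true

w2 = true; w3 = false; w9 = false; w17 = true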